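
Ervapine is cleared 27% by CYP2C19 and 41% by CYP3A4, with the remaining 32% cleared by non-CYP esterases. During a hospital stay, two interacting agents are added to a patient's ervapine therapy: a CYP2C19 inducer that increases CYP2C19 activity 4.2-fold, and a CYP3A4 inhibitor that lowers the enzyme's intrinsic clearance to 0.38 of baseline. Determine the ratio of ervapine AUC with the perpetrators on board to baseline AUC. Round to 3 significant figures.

The CYP2C19 pathway (27% of clearance) rises to 4.2× activity: 0.27 × 4.2 = 1.134.
The CYP3A4 pathway (41% of clearance) drops to 0.38× activity: 0.41 × 0.38 = 0.1558.
The remaining 32% of clearance is unaffected.
New clearance relative to baseline: 1.134 + 0.1558 + 0.32 = 1.6098.
Because AUC varies inversely with clearance, the combined effect is 1 / 1.6098 = 0.621.

0.621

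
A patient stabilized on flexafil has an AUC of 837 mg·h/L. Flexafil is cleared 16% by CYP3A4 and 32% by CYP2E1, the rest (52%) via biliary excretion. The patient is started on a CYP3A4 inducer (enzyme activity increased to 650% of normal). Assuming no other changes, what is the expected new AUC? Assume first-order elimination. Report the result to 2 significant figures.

The CYP3A4 pathway (16% of clearance) is boosted to 6.5× activity: 0.16 × 6.5 = 1.04.
CYP2E1 (32%) and the residual 52% are unaffected.
CL_new/CL_old = 1.04 + 0.32 + 0.52 = 1.88.
With dosing unchanged, AUC scales as 1/CL: 837 / 1.88 = 4.5 × 10² mg·h/L.

4.5 × 10² mg·h/L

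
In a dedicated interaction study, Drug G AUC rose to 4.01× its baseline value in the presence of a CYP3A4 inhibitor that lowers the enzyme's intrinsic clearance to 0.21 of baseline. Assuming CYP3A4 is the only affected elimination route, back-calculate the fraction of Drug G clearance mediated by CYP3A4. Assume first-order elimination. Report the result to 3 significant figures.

0.950

Let x = fm,CYP3A4. Because AUC ∝ 1/CL, relative clearance fell to 1/4.01 = 0.2494.
Setting x·0.21 + (1 − x) = 0.2494 and solving: x = (0.2494 − 1)/(0.21 − 1) = 0.950.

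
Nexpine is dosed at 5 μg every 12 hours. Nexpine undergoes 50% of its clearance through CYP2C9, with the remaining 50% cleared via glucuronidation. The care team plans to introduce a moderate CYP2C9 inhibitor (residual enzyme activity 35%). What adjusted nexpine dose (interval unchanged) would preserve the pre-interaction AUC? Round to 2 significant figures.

CYP2C9: 0.5 × 0.35 = 0.175
Other: 0.5 (unchanged)
CL_new/CL_old = 0.175 + 0.5 = 0.675.
Css,avg = (dose rate)/CL, so holding Css fixed requires dose ∝ CL: 5 × 0.675 = 3.4 μg.

3.4 μg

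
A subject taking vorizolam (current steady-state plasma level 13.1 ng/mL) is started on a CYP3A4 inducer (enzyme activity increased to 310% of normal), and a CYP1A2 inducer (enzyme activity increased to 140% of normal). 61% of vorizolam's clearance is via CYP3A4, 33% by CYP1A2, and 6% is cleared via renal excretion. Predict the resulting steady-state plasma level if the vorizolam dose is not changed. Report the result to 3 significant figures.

5.43 ng/mL

The CYP3A4 pathway (61% of clearance) increases to 3.1× activity: 0.61 × 3.1 = 1.891.
The CYP1A2 pathway (33% of clearance) increases to 1.4× activity: 0.33 × 1.4 = 0.462.
Non-CYP routes (6%) are unchanged.
New clearance relative to baseline: 1.891 + 0.462 + 0.06 = 2.413.
New steady-state plasma level = 13.1 / 2.413 = 5.43 ng/mL (concentration scales inversely with clearance).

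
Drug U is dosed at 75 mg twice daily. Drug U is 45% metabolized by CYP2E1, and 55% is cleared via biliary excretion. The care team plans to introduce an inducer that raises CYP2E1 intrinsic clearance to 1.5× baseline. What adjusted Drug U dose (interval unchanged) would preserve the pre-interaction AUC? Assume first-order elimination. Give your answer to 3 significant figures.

91.9 mg

CYP2E1: 0.45 × 1.5 = 0.675
Other: 0.55 (unchanged)
Relative clearance = 0.675 + 0.55 = 1.225.
Css,avg = (dose rate)/CL, so holding Css fixed requires dose ∝ CL: 75 × 1.225 = 91.9 mg.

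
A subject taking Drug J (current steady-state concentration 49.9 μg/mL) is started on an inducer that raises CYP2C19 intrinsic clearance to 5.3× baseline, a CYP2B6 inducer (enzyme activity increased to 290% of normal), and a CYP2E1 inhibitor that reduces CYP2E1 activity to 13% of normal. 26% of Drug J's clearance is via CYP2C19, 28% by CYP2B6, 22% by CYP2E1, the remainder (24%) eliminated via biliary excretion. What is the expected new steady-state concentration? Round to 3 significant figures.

20.3 μg/mL

The CYP2C19 pathway (26% of clearance) rises to 5.3× activity: 0.26 × 5.3 = 1.378.
The CYP2B6 pathway (28% of clearance) is boosted to 2.9× activity: 0.28 × 2.9 = 0.812.
The CYP2E1 pathway (22% of clearance) falls to 0.13× activity: 0.22 × 0.13 = 0.0286.
Non-CYP routes (24%) are unchanged.
New clearance relative to baseline: 1.378 + 0.812 + 0.0286 + 0.24 = 2.4586.
Steady-state concentration ∝ 1/CL: new value = 49.9 / 2.4586 = 20.3 μg/mL.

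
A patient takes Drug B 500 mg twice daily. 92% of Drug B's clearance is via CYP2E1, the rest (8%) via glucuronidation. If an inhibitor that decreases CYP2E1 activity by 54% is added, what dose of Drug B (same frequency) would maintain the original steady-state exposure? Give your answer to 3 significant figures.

The CYP2E1 pathway (92% of clearance) drops to 0.46× activity: 0.92 × 0.46 = 0.4232.
The remaining 8% of clearance is unaffected.
Relative clearance = 0.4232 + 0.08 = 0.5032.
Exposure is unchanged when dose changes in proportion to clearance. New dose = 500 mg × 0.5032 = 252 mg.

252 mg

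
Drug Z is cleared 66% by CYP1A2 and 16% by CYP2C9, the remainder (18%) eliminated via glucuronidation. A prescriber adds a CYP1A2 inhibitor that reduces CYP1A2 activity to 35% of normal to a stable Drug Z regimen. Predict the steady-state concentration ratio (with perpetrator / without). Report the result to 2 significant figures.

CYP1A2: 0.66 × 0.35 = 0.231
CYP2C9: 0.16 (unchanged)
Other: 0.18 (unchanged)
CL_new/CL_old = 0.231 + 0.16 + 0.18 = 0.571.
Since steady-state concentration ∝ 1/CL, the ratio is 1 / 0.571 = 1.8.

1.8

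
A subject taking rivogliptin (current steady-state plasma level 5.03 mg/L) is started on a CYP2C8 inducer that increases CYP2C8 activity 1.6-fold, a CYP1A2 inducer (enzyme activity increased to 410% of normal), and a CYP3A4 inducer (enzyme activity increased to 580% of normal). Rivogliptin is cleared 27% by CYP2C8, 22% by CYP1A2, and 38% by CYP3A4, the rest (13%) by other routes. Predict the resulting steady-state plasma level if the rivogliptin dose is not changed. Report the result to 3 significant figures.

1.37 mg/L

The CYP2C8 pathway (27% of clearance) is boosted to 1.6× activity: 0.27 × 1.6 = 0.432.
The CYP1A2 pathway (22% of clearance) rises to 4.1× activity: 0.22 × 4.1 = 0.902.
The CYP3A4 pathway (38% of clearance) is boosted to 5.8× activity: 0.38 × 5.8 = 2.204.
Non-CYP routes (13%) are unchanged.
New clearance relative to baseline: 0.432 + 0.902 + 2.204 + 0.13 = 3.668.
Dividing the baseline by the relative clearance: 5.03 / 3.668 = 1.37 mg/L.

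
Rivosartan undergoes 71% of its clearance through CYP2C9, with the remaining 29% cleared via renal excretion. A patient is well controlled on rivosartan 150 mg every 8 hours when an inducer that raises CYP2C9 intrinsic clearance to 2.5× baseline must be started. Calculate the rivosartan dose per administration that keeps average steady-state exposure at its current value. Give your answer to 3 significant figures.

CYP2C9: 0.71 × 2.5 = 1.775
Other: 0.29 (unchanged)
CL_new/CL_old = 1.775 + 0.29 = 2.065.
To maintain the same steady-state level, dose must scale with clearance: new dose = 150 × 2.065 = 310 mg.

310 mg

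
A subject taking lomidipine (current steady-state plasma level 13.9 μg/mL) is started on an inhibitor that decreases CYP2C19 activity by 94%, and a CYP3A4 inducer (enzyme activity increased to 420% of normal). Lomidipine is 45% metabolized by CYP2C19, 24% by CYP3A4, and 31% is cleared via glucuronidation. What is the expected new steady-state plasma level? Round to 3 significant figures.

10.3 μg/mL

The CYP2C19 pathway (45% of clearance) drops to 0.06× activity: 0.45 × 0.06 = 0.027.
The CYP3A4 pathway (24% of clearance) rises to 4.2× activity: 0.24 × 4.2 = 1.008.
The remaining 31% of clearance is unaffected.
CL_new/CL_old = 0.027 + 1.008 + 0.31 = 1.345.
New steady-state plasma level = 13.9 / 1.345 = 10.3 μg/mL (concentration scales inversely with clearance).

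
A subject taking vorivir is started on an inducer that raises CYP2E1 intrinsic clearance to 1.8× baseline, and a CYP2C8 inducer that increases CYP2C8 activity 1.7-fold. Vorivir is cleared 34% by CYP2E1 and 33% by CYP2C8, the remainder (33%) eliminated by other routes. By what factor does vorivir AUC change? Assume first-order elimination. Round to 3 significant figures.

The CYP2E1 pathway (34% of clearance) rises to 1.8× activity: 0.34 × 1.8 = 0.612.
The CYP2C8 pathway (33% of clearance) increases to 1.7× activity: 0.33 × 1.7 = 0.561.
The remaining 33% of clearance is unaffected.
Relative clearance = 0.612 + 0.561 + 0.33 = 1.503.
AUC ∝ 1/CL: fold-change = 1 / 1.503 = 0.665.

0.665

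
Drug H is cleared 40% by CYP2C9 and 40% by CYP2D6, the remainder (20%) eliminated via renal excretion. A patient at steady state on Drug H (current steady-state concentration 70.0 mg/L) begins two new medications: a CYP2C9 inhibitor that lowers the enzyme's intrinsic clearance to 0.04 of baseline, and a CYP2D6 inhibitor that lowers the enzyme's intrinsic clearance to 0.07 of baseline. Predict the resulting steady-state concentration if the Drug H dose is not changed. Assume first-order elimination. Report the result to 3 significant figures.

CYP2C9: 0.4 × 0.04 = 0.016
CYP2D6: 0.4 × 0.07 = 0.028
Other: 0.2 (unchanged)
CL_new/CL_old = 0.016 + 0.028 + 0.2 = 0.244.
Steady-state concentration ∝ 1/CL: new value = 70.0 / 0.244 = 287 mg/L.

287 mg/L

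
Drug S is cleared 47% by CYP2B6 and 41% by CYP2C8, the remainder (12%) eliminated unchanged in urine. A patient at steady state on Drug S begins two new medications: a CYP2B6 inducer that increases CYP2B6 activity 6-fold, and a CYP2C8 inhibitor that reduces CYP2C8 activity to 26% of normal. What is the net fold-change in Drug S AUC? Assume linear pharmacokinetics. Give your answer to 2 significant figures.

0.33

The CYP2B6 pathway (47% of clearance) is boosted to 6× activity: 0.47 × 6 = 2.82.
The CYP2C8 pathway (41% of clearance) falls to 0.26× activity: 0.41 × 0.26 = 0.1066.
The remaining 12% of clearance is unaffected.
New clearance relative to baseline: 2.82 + 0.1066 + 0.12 = 3.0466.
Net AUC ratio = 1 / 3.0466 = 0.33.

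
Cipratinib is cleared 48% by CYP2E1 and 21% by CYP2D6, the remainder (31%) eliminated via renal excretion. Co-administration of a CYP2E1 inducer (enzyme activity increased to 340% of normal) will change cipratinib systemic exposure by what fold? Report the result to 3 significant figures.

The CYP2E1 pathway (48% of clearance) increases to 3.4× activity: 0.48 × 3.4 = 1.632.
CYP2D6 (21%) and the residual 31% are unaffected.
Relative clearance = 1.632 + 0.21 + 0.31 = 2.152.
Since systemic exposure ∝ 1/CL, the ratio is 1 / 2.152 = 0.465.

0.465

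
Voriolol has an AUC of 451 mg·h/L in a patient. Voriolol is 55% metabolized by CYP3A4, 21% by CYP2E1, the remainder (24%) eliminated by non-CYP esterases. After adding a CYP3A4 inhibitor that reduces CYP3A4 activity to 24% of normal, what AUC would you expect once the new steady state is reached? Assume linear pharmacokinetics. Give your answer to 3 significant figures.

The CYP3A4 pathway (55% of clearance) drops to 0.24× activity: 0.55 × 0.24 = 0.132.
CYP2E1 (21%) and the residual 24% are unaffected.
CL_new/CL_old = 0.132 + 0.21 + 0.24 = 0.582.
New AUC = baseline ÷ relative clearance = 451 / 0.582 = 775 mg·h/L.

775 mg·h/L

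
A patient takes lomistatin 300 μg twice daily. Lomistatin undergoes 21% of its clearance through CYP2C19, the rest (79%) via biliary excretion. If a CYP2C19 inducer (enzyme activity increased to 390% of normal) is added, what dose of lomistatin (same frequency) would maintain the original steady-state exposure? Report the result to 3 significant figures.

483 μg

CYP2C19: 0.21 × 3.9 = 0.819
Other: 0.79 (unchanged)
CL_new/CL_old = 0.819 + 0.79 = 1.609.
Css,avg = (dose rate)/CL, so holding Css fixed requires dose ∝ CL: 300 × 1.609 = 483 μg.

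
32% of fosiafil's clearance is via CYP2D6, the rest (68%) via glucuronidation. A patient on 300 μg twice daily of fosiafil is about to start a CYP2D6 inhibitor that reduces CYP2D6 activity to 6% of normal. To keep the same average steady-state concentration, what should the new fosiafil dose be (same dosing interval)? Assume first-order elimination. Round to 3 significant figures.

210 μg

The CYP2D6 pathway (32% of clearance) drops to 0.06× activity: 0.32 × 0.06 = 0.0192.
Non-CYP routes (68%) are unchanged.
Relative clearance = 0.0192 + 0.68 = 0.6992.
Exposure is unchanged when dose changes in proportion to clearance. New dose = 300 μg × 0.6992 = 210 μg.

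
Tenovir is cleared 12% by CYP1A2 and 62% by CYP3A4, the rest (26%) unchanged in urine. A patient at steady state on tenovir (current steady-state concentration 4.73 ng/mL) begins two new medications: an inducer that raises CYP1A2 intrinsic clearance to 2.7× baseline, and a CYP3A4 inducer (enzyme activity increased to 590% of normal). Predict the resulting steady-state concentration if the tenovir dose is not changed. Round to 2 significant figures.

1.1 ng/mL

The CYP1A2 pathway (12% of clearance) is boosted to 2.7× activity: 0.12 × 2.7 = 0.324.
The CYP3A4 pathway (62% of clearance) is boosted to 5.9× activity: 0.62 × 5.9 = 3.658.
The remaining 26% of clearance is unaffected.
Relative clearance = 0.324 + 3.658 + 0.26 = 4.242.
Dividing the baseline by the relative clearance: 4.73 / 4.242 = 1.1 ng/mL.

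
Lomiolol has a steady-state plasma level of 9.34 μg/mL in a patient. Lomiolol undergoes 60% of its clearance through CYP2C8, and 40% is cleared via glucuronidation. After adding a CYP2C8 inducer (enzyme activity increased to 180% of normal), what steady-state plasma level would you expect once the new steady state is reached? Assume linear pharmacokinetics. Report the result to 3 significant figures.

CYP2C8: 0.6 × 1.8 = 1.08
Other: 0.4 (unchanged)
CL_new/CL_old = 1.08 + 0.4 = 1.48.
With dosing unchanged, steady-state plasma level scales as 1/CL: 9.34 / 1.48 = 6.31 μg/mL.

6.31 μg/mL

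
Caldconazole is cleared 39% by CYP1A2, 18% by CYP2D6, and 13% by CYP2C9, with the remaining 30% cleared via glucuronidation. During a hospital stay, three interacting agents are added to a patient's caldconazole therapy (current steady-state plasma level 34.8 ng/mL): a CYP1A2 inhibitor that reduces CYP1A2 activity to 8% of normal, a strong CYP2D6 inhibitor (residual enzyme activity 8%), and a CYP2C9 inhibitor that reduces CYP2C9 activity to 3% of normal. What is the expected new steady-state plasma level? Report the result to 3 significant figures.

The CYP1A2 pathway (39% of clearance) is reduced to 0.08× activity: 0.39 × 0.08 = 0.0312.
The CYP2D6 pathway (18% of clearance) is reduced to 0.08× activity: 0.18 × 0.08 = 0.0144.
The CYP2C9 pathway (13% of clearance) drops to 0.03× activity: 0.13 × 0.03 = 0.0039.
Non-CYP routes (30%) are unchanged.
CL_new/CL_old = 0.0312 + 0.0144 + 0.0039 + 0.3 = 0.3495.
Dividing the baseline by the relative clearance: 34.8 / 0.3495 = 99.6 ng/mL.

99.6 ng/mL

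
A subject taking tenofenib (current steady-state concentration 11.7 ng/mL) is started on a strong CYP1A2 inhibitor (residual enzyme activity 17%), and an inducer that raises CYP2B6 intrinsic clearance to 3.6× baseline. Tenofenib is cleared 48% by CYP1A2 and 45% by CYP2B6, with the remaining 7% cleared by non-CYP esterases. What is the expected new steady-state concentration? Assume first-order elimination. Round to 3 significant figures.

6.60 ng/mL

The CYP1A2 pathway (48% of clearance) is reduced to 0.17× activity: 0.48 × 0.17 = 0.0816.
The CYP2B6 pathway (45% of clearance) increases to 3.6× activity: 0.45 × 3.6 = 1.62.
Non-CYP routes (7%) are unchanged.
CL_new/CL_old = 0.0816 + 1.62 + 0.07 = 1.7716.
New steady-state concentration = 11.7 / 1.7716 = 6.60 ng/mL (concentration scales inversely with clearance).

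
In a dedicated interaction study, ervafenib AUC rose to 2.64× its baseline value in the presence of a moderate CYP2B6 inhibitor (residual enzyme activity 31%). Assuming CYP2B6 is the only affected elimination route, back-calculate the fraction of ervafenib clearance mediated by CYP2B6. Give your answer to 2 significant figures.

Let fm be the CYP2B6 fraction. New clearance relative to baseline = fm × 0.31 + (1 − fm).
AUC ratio = 1 / (new CL fraction), so new CL fraction = 1 / 2.64 = 0.3788.
fm × 0.31 + 1 − fm = 0.3788  ⇒  fm × (0.31 − 1) = −0.6212  ⇒  fm = 0.90.

0.90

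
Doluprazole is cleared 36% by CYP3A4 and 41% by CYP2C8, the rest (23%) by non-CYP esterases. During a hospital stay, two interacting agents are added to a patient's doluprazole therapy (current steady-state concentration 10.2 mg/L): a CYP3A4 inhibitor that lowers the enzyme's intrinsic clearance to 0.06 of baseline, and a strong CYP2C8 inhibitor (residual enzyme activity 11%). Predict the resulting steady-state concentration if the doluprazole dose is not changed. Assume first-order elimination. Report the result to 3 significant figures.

The CYP3A4 pathway (36% of clearance) is reduced to 0.06× activity: 0.36 × 0.06 = 0.0216.
The CYP2C8 pathway (41% of clearance) drops to 0.11× activity: 0.41 × 0.11 = 0.0451.
Non-CYP routes (23%) are unchanged.
Relative clearance = 0.0216 + 0.0451 + 0.23 = 0.2967.
New steady-state concentration = 10.2 / 0.2967 = 34.4 mg/L (concentration scales inversely with clearance).

34.4 mg/L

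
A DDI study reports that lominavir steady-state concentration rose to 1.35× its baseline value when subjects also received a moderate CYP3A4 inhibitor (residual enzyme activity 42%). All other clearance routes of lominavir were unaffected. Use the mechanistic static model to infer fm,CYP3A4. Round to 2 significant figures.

0.45

Call the CYP3A4 fraction fm. After the interaction, CL_new/CL_old = fm × 0.42 + (1 − fm).
Steady-state concentration ratio = 1 / (new CL fraction), so new CL fraction = 1 / 1.35 = 0.7407.
fm × 0.42 + 1 − fm = 0.7407  ⇒  fm × (0.42 − 1) = −0.2593  ⇒  fm = 0.45.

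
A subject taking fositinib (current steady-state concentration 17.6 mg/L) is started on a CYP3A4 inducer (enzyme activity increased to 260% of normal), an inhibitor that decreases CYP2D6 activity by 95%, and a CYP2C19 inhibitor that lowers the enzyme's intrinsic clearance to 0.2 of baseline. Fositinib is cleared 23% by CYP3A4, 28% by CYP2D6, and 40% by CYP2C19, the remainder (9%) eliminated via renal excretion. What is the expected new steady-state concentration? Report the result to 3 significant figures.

22.5 mg/L

CYP3A4: 0.23 × 2.6 = 0.598
CYP2D6: 0.28 × 0.05 = 0.014
CYP2C19: 0.4 × 0.2 = 0.08
Other: 0.09 (unchanged)
CL_new/CL_old = 0.598 + 0.014 + 0.08 + 0.09 = 0.782.
Dividing the baseline by the relative clearance: 17.6 / 0.782 = 22.5 mg/L.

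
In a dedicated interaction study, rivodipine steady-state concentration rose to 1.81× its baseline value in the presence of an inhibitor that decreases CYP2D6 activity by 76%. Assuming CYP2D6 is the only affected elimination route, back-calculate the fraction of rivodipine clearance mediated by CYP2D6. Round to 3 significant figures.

CL'/CL = 1 / 1.81 = 0.5525
0.24·fm + (1 − fm) = 0.5525
fm = (0.5525 − 1) / (0.24 − 1) = 0.589

0.589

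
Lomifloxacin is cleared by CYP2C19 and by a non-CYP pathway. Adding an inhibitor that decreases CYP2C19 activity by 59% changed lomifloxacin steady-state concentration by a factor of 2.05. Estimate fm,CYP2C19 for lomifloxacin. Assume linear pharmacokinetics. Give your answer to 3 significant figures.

0.868

Let fm be the CYP2C19 fraction. New clearance relative to baseline = fm × 0.41 + (1 − fm).
Steady-state concentration ratio = 1 / (new CL fraction), so new CL fraction = 1 / 2.05 = 0.4878.
fm × 0.41 + 1 − fm = 0.4878  ⇒  fm × (0.41 − 1) = −0.5122  ⇒  fm = 0.868.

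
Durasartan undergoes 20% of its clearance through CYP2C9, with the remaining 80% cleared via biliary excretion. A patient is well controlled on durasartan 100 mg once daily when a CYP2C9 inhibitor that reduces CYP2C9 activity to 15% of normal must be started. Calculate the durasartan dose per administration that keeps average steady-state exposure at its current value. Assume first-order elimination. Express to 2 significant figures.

CYP2C9: 0.2 × 0.15 = 0.03
Other: 0.8 (unchanged)
CL_new/CL_old = 0.03 + 0.8 = 0.83.
Css,avg = (dose rate)/CL, so holding Css fixed requires dose ∝ CL: 100 × 0.83 = 83 mg.

83 mg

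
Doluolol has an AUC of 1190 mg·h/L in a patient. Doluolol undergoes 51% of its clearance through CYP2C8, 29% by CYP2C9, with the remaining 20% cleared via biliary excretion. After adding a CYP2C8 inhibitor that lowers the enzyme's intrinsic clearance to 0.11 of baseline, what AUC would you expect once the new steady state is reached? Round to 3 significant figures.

2.18 × 10³ mg·h/L

The CYP2C8 pathway (51% of clearance) drops to 0.11× activity: 0.51 × 0.11 = 0.0561.
CYP2C9 (29%) and the residual 20% are unaffected.
New clearance relative to baseline: 0.0561 + 0.29 + 0.2 = 0.5461.
With dosing unchanged, AUC scales as 1/CL: 1190 / 0.5461 = 2.18 × 10³ mg·h/L.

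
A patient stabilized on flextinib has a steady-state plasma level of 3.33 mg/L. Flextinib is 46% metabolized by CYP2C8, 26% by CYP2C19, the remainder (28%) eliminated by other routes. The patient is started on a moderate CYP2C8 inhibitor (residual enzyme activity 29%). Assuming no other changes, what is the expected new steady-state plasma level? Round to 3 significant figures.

CYP2C8: 0.46 × 0.29 = 0.1334
CYP2C19: 0.26 (unchanged)
Other: 0.28 (unchanged)
Relative clearance = 0.1334 + 0.26 + 0.28 = 0.6734.
Steady-state plasma level ∝ 1/CL, so new value = 3.33 / 0.6734 = 4.95 mg/L.

4.95 mg/L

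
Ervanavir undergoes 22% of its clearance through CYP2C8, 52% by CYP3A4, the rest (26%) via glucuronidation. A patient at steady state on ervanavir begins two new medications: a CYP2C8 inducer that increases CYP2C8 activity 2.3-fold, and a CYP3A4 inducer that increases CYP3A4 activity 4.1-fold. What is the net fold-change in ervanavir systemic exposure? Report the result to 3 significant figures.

The CYP2C8 pathway (22% of clearance) rises to 2.3× activity: 0.22 × 2.3 = 0.506.
The CYP3A4 pathway (52% of clearance) is boosted to 4.1× activity: 0.52 × 4.1 = 2.132.
Non-CYP routes (26%) are unchanged.
New clearance relative to baseline: 0.506 + 2.132 + 0.26 = 2.898.
Net systemic exposure ratio = 1 / 2.898 = 0.345.

0.345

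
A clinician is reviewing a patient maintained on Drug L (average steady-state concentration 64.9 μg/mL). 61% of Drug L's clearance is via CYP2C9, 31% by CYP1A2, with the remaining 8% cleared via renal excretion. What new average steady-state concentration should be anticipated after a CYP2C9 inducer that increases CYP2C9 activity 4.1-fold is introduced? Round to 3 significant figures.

The CYP2C9 pathway (61% of clearance) rises to 4.1× activity: 0.61 × 4.1 = 2.501.
CYP1A2 (31%) and the residual 8% are unaffected.
Relative clearance = 2.501 + 0.31 + 0.08 = 2.891.
New average steady-state concentration = baseline ÷ relative clearance = 64.9 / 2.891 = 22.4 μg/mL.

22.4 μg/mL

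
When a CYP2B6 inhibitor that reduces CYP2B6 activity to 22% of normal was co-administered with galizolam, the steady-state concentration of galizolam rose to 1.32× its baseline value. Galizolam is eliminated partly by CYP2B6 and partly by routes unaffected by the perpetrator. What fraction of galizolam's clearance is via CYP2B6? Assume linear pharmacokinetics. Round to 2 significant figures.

CL'/CL = 1 / 1.32 = 0.7576
0.22·fm + (1 − fm) = 0.7576
fm = (0.7576 − 1) / (0.22 − 1) = 0.31

0.31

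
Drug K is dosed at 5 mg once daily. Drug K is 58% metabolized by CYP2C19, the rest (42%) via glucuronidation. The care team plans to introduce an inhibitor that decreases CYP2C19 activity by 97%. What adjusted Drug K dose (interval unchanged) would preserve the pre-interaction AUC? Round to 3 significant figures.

The CYP2C19 pathway (58% of clearance) is reduced to 0.03× activity: 0.58 × 0.03 = 0.0174.
Non-CYP routes (42%) are unchanged.
Relative clearance = 0.0174 + 0.42 = 0.4374.
Exposure is unchanged when dose changes in proportion to clearance. New dose = 5 mg × 0.4374 = 2.19 mg.

2.19 mg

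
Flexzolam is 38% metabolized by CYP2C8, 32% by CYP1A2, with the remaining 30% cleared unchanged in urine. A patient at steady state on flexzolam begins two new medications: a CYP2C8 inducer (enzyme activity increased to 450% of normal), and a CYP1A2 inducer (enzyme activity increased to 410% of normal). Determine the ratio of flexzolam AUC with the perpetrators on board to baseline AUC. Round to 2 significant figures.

0.30

The CYP2C8 pathway (38% of clearance) is boosted to 4.5× activity: 0.38 × 4.5 = 1.71.
The CYP1A2 pathway (32% of clearance) rises to 4.1× activity: 0.32 × 4.1 = 1.312.
The remaining 30% of clearance is unaffected.
Relative clearance = 1.71 + 1.312 + 0.3 = 3.322.
AUC ∝ 1/CL: fold-change = 1 / 3.322 = 0.30.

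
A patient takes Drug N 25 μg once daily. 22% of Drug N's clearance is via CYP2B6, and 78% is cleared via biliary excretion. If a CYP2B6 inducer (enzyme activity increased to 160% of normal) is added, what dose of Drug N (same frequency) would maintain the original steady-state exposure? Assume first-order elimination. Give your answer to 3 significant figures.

28.3 μg

CYP2B6: 0.22 × 1.6 = 0.352
Other: 0.78 (unchanged)
New clearance relative to baseline: 0.352 + 0.78 = 1.132.
Exposure is unchanged when dose changes in proportion to clearance. New dose = 25 μg × 1.132 = 28.3 μg.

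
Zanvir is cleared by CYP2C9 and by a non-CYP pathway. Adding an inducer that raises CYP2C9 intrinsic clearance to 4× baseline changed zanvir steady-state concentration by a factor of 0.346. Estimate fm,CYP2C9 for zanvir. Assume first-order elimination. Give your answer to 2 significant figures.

0.63

CL'/CL = 1 / 0.346 = 2.89
4·fm + (1 − fm) = 2.89
fm = (2.89 − 1) / (4 − 1) = 0.63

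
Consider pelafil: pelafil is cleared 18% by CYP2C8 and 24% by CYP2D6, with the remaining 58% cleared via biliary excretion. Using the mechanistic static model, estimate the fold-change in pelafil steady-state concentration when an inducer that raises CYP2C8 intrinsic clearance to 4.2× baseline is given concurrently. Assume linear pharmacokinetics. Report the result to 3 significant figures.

CYP2C8: 0.18 × 4.2 = 0.756
CYP2D6: 0.24 (unchanged)
Other: 0.58 (unchanged)
New clearance relative to baseline: 0.756 + 0.24 + 0.58 = 1.576.
Steady-state concentration ratio = CL_old/CL_new = 1 / 1.576 = 0.635.

0.635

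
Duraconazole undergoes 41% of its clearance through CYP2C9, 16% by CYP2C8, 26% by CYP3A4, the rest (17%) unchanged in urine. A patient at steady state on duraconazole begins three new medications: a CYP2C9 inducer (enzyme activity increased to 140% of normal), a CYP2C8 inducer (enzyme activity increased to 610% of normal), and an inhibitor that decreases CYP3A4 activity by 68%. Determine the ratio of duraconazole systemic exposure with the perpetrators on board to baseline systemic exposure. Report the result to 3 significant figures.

0.555

CYP2C9: 0.41 × 1.4 = 0.574
CYP2C8: 0.16 × 6.1 = 0.976
CYP3A4: 0.26 × 0.32 = 0.0832
Other: 0.17 (unchanged)
Relative clearance = 0.574 + 0.976 + 0.0832 + 0.17 = 1.8032.
Systemic exposure ∝ 1/CL: fold-change = 1 / 1.8032 = 0.555.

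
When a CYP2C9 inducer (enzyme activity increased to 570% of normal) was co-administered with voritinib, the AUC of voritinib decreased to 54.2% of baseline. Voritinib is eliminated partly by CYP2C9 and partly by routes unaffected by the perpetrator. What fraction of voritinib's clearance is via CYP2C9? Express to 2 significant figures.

0.18

Let fm be the CYP2C9 fraction. New clearance relative to baseline = fm × 5.7 + (1 − fm).
AUC ratio = 1 / (new CL fraction), so new CL fraction = 1 / 0.542 = 1.845.
fm × 5.7 + 1 − fm = 1.845  ⇒  fm × (5.7 − 1) = 0.845  ⇒  fm = 0.18.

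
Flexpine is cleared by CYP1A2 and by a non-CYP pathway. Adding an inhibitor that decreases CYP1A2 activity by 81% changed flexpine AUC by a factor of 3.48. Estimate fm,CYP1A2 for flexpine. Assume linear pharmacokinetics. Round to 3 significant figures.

CL'/CL = 1 / 3.48 = 0.2874
0.19·fm + (1 − fm) = 0.2874
fm = (0.2874 − 1) / (0.19 − 1) = 0.880

0.880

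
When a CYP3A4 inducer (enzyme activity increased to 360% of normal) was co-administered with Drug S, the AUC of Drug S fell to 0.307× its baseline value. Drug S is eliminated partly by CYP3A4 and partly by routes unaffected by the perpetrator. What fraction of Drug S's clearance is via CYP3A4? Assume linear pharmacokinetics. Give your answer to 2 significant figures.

0.87

Let fm be the CYP3A4 fraction. New clearance relative to baseline = fm × 3.6 + (1 − fm).
AUC ratio = 1 / (new CL fraction), so new CL fraction = 1 / 0.307 = 3.257.
fm × 3.6 + 1 − fm = 3.257  ⇒  fm × (3.6 − 1) = 2.257  ⇒  fm = 0.87.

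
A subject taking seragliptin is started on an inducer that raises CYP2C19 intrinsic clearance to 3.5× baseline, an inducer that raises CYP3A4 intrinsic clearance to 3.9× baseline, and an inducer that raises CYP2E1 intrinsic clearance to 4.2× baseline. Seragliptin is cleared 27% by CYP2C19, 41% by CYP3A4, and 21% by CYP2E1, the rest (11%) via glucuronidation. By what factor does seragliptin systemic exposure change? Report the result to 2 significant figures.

The CYP2C19 pathway (27% of clearance) rises to 3.5× activity: 0.27 × 3.5 = 0.945.
The CYP3A4 pathway (41% of clearance) increases to 3.9× activity: 0.41 × 3.9 = 1.599.
The CYP2E1 pathway (21% of clearance) increases to 4.2× activity: 0.21 × 4.2 = 0.882.
Non-CYP routes (11%) are unchanged.
Relative clearance = 0.945 + 1.599 + 0.882 + 0.11 = 3.536.
Net systemic exposure ratio = 1 / 3.536 = 0.28.

0.28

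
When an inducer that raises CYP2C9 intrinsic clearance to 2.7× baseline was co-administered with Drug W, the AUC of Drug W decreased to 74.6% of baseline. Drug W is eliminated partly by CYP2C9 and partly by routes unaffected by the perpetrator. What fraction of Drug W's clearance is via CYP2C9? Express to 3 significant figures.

0.200

CL'/CL = 1 / 0.746 = 1.34
2.7·fm + (1 − fm) = 1.34
fm = (1.34 − 1) / (2.7 − 1) = 0.200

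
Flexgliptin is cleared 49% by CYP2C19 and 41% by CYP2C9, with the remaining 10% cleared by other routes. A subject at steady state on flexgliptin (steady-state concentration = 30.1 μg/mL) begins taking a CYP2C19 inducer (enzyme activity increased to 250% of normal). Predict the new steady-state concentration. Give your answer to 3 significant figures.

17.3 μg/mL

The CYP2C19 pathway (49% of clearance) rises to 2.5× activity: 0.49 × 2.5 = 1.225.
CYP2C9 (41%) and the residual 10% are unaffected.
New clearance relative to baseline: 1.225 + 0.41 + 0.1 = 1.735.
With dosing unchanged, steady-state concentration scales as 1/CL: 30.1 / 1.735 = 17.3 μg/mL.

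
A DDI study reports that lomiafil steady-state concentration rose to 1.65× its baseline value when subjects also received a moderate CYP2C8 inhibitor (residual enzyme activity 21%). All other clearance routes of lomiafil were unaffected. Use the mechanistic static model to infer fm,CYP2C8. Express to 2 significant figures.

Write x for the fraction cleared via CYP2C8. The observed steady-state concentration change means clearance fell to 1/1.65 = 0.6061 of baseline.
Setting x·0.21 + (1 − x) = 0.6061 and solving: x = (0.6061 − 1)/(0.21 − 1) = 0.50.

0.50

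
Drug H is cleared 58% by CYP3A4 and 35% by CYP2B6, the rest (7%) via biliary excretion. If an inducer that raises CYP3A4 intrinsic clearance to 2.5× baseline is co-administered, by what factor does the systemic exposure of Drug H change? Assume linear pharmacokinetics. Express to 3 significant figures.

0.535

The CYP3A4 pathway (58% of clearance) is boosted to 2.5× activity: 0.58 × 2.5 = 1.45.
CYP2B6 (35%) and the residual 7% are unaffected.
Relative clearance = 1.45 + 0.35 + 0.07 = 1.87.
Systemic exposure ratio = CL_old/CL_new = 1 / 1.87 = 0.535.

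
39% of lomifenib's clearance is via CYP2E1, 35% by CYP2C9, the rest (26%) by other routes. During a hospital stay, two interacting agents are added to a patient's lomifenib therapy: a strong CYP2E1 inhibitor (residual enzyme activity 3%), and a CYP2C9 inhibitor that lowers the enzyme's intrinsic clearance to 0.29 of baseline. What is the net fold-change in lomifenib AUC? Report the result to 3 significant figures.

2.68

The CYP2E1 pathway (39% of clearance) falls to 0.03× activity: 0.39 × 0.03 = 0.0117.
The CYP2C9 pathway (35% of clearance) is reduced to 0.29× activity: 0.35 × 0.29 = 0.1015.
The remaining 26% of clearance is unaffected.
Relative clearance = 0.0117 + 0.1015 + 0.26 = 0.3732.
AUC ∝ 1/CL: fold-change = 1 / 0.3732 = 2.68.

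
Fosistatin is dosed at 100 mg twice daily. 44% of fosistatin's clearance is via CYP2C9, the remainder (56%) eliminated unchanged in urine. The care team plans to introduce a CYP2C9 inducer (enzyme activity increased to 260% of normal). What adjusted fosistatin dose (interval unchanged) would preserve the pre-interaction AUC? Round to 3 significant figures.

170 mg

The CYP2C9 pathway (44% of clearance) rises to 2.6× activity: 0.44 × 2.6 = 1.144.
The remaining 56% of clearance is unaffected.
Relative clearance = 1.144 + 0.56 = 1.704.
To maintain the same steady-state level, dose must scale with clearance: new dose = 100 × 1.704 = 170 mg.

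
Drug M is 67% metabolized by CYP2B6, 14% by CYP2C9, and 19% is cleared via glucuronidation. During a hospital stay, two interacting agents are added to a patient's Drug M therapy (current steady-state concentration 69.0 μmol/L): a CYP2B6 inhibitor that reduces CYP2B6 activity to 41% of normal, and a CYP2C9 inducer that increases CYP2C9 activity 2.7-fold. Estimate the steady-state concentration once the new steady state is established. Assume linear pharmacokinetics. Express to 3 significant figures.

81.9 μmol/L

CYP2B6: 0.67 × 0.41 = 0.2747
CYP2C9: 0.14 × 2.7 = 0.378
Other: 0.19 (unchanged)
Relative clearance = 0.2747 + 0.378 + 0.19 = 0.8427.
Dividing the baseline by the relative clearance: 69.0 / 0.8427 = 81.9 μmol/L.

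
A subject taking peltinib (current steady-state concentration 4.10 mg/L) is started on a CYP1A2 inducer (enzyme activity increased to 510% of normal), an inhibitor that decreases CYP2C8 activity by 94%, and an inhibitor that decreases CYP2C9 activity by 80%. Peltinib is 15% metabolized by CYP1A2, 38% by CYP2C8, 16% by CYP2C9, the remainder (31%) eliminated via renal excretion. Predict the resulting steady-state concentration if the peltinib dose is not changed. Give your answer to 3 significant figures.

The CYP1A2 pathway (15% of clearance) rises to 5.1× activity: 0.15 × 5.1 = 0.765.
The CYP2C8 pathway (38% of clearance) is reduced to 0.06× activity: 0.38 × 0.06 = 0.0228.
The CYP2C9 pathway (16% of clearance) is reduced to 0.2× activity: 0.16 × 0.2 = 0.032.
The remaining 31% of clearance is unaffected.
CL_new/CL_old = 0.765 + 0.0228 + 0.032 + 0.31 = 1.1298.
New steady-state concentration = 4.10 / 1.1298 = 3.63 mg/L (concentration scales inversely with clearance).

3.63 mg/L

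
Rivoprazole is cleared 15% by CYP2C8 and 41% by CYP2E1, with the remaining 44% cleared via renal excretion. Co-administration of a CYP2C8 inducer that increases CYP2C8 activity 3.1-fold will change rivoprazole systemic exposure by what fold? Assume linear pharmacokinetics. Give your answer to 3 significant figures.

0.760

CYP2C8: 0.15 × 3.1 = 0.465
CYP2E1: 0.41 (unchanged)
Other: 0.44 (unchanged)
Relative clearance = 0.465 + 0.41 + 0.44 = 1.315.
Systemic exposure is inversely proportional to clearance, so the fold-change is 1 / 1.315 = 0.760.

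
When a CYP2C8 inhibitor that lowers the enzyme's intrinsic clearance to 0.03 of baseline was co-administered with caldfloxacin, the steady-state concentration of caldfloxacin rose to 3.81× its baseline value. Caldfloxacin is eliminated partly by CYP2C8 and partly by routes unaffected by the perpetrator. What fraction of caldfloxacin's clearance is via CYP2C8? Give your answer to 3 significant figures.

Write x for the fraction cleared via CYP2C8. The observed steady-state concentration change means clearance fell to 1/3.81 = 0.2625 of baseline.
Only the CYP2C8 route changed, so 0.2625 = x·0.03 + (1 − x), giving x = 0.760.

0.760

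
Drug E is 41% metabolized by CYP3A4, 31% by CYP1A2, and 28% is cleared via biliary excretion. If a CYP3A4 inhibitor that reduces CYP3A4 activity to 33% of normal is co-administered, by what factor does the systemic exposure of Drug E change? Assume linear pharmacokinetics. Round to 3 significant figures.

The CYP3A4 pathway (41% of clearance) is reduced to 0.33× activity: 0.41 × 0.33 = 0.1353.
CYP1A2 (31%) and the residual 28% are unaffected.
New clearance relative to baseline: 0.1353 + 0.31 + 0.28 = 0.7253.
Systemic exposure ratio = CL_old/CL_new = 1 / 0.7253 = 1.38.

1.38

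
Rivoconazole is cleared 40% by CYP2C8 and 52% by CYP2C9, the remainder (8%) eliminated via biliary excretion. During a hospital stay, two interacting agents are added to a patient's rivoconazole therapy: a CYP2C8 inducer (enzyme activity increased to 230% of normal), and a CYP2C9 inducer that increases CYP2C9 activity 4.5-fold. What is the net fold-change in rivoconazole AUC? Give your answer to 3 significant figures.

CYP2C8: 0.4 × 2.3 = 0.92
CYP2C9: 0.52 × 4.5 = 2.34
Other: 0.08 (unchanged)
CL_new/CL_old = 0.92 + 2.34 + 0.08 = 3.34.
Net AUC ratio = 1 / 3.34 = 0.299.

0.299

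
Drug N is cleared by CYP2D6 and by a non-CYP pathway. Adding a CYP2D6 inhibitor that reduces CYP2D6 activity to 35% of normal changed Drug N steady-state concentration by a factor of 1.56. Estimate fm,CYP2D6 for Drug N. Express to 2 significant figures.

0.55

CL'/CL = 1 / 1.56 = 0.641
0.35·fm + (1 − fm) = 0.641
fm = (0.641 − 1) / (0.35 − 1) = 0.55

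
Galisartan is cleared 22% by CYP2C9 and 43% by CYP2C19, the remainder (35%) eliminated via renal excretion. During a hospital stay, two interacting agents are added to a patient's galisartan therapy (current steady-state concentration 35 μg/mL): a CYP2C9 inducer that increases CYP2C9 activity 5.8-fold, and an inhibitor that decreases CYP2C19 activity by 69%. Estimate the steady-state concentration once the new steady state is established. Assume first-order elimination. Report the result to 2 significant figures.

CYP2C9: 0.22 × 5.8 = 1.276
CYP2C19: 0.43 × 0.31 = 0.1333
Other: 0.35 (unchanged)
Relative clearance = 1.276 + 0.1333 + 0.35 = 1.7593.
New steady-state concentration = 35 / 1.7593 = 20 μg/mL (concentration scales inversely with clearance).

20 μg/mL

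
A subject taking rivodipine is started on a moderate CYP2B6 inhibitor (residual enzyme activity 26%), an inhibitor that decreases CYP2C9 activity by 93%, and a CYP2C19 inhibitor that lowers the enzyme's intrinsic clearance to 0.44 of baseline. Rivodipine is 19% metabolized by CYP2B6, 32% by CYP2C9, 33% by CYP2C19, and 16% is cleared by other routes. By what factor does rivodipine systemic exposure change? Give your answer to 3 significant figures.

CYP2B6: 0.19 × 0.26 = 0.0494
CYP2C9: 0.32 × 0.07 = 0.0224
CYP2C19: 0.33 × 0.44 = 0.1452
Other: 0.16 (unchanged)
Relative clearance = 0.0494 + 0.0224 + 0.1452 + 0.16 = 0.377.
Because systemic exposure varies inversely with clearance, the combined effect is 1 / 0.377 = 2.65.

2.65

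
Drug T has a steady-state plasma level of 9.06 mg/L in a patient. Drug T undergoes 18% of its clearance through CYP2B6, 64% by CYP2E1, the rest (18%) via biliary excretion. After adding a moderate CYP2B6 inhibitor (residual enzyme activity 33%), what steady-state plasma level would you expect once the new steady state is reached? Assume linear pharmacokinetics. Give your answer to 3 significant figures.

10.3 mg/L

CYP2B6: 0.18 × 0.33 = 0.0594
CYP2E1: 0.64 (unchanged)
Other: 0.18 (unchanged)
Relative clearance = 0.0594 + 0.64 + 0.18 = 0.8794.
New steady-state plasma level = baseline ÷ relative clearance = 9.06 / 0.8794 = 10.3 mg/L.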